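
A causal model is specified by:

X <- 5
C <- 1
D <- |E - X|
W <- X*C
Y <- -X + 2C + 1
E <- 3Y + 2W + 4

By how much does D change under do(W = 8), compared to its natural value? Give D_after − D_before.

6

Under do(W=8), the mechanism W <- X*C is discarded; W is fixed at 8.
Y = -X + 2C + 1  [with X=5, C=1]  = -2
E = 3Y + 2W + 4  [with Y=-2, W=8]  = 14
D = |E - X|  [with E=14, X=5]  = 9
Without intervention: Y = -X + 2C + 1  [with X=5, C=1]  = -2; W = X*C  [with X=5, C=1]  = 5; E = 3Y + 2W + 4  [with Y=-2, W=5]  = 8; D = |E - X|  [with E=8, X=5]  = 3.
Change = 9 − 3 = 6.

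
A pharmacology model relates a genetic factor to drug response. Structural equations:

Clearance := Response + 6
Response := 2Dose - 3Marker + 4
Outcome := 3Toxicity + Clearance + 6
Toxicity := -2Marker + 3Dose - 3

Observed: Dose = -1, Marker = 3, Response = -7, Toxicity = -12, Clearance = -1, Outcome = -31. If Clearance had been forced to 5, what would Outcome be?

The intervention breaks the incoming arrows to Clearance: Clearance := Response + 6 no longer applies, and Clearance = 5.
Toxicity = -2Marker + 3Dose - 3  [with Marker=3, Dose=-1]  = -12
Outcome = 3Toxicity + Clearance + 6  [with Toxicity=-12, Clearance=5]  = -25

-25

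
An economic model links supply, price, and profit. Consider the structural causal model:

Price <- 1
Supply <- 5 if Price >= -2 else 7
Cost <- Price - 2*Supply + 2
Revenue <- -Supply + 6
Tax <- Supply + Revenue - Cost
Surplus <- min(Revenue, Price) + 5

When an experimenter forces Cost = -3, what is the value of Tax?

do(Cost=-3) replaces the equation Cost <- Price - 2*Supply + 2 with the constant Cost = -3.
Supply = 5 if Price >= -2 else 7  [with Price=1]  = 5
Revenue = -Supply + 6  [with Supply=5]  = 1
Tax = Supply + Revenue - Cost  [with Supply=5, Revenue=1, Cost=-3]  = 9

9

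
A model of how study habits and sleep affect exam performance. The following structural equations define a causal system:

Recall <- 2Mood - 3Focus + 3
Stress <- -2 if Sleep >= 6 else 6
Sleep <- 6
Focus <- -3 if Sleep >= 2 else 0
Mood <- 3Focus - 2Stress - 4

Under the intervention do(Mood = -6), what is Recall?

0

Intervening sets Mood = -6 and removes its equation (Mood <- 3Focus - 2Stress - 4).
Focus = -3 if Sleep >= 2 else 0  [with Sleep=6]  = -3
Recall = 2Mood - 3Focus + 3  [with Mood=-6, Focus=-3]  = 0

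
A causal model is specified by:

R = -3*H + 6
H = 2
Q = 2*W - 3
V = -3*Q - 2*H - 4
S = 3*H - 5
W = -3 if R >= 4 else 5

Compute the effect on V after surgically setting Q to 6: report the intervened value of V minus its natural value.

3

The intervention breaks the incoming arrows to Q: Q = 2*W - 3 no longer applies, and Q = 6.
V = -3*Q - 2*H - 4  [with Q=6, H=2]  = -26
Without intervention: R = -3*H + 6  [with H=2]  = 0; W = -3 if R >= 4 else 5  [with R=0]  = 5; Q = 2*W - 3  [with W=5]  = 7; V = -3*Q - 2*H - 4  [with Q=7, H=2]  = -29.
Change = -26 − (-29) = 3.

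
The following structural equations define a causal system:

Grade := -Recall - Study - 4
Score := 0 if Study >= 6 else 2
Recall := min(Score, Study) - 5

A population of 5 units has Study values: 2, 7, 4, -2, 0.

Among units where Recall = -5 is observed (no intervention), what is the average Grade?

Conditioning on Recall=-5 selects the 2 unit(s) with Study ∈ {7, 0}. Their Grade values: -6, 1. Mean = -2.5.

-2.5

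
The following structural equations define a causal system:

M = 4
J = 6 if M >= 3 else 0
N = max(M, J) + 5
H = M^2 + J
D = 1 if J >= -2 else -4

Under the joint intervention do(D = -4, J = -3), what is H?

13

Setting D = -4, J = -3 by intervention discards those variables' equations.
H = M^2 + J  [with M=4, J=-3]  = 13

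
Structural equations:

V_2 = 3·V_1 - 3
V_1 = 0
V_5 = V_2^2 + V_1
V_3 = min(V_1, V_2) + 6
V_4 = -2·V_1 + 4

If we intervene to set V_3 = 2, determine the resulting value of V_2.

Under do(V_3=2), the mechanism V_3 = min(V_1, V_2) + 6 is discarded; V_3 is fixed at 2.
Since V_2 is not a descendant of the intervened variable, it is unaffected.
V_2 = 3·V_1 - 3  [with V_1=0]  = -3

-3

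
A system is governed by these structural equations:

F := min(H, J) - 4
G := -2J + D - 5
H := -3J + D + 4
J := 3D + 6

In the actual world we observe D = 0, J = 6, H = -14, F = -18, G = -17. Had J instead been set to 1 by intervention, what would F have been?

-3

Under do(J=1), the mechanism J := 3D + 6 is discarded; J is fixed at 1.
H = -3J + D + 4  [with J=1, D=0]  = 1
F = min(H, J) - 4  [with H=1, J=1]  = -3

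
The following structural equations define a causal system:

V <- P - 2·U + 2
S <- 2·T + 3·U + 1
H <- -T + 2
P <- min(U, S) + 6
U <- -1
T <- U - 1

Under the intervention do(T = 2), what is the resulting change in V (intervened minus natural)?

Under do(T=2), the mechanism T <- U - 1 is discarded; T is fixed at 2.
S = 2·T + 3·U + 1  [with T=2, U=-1]  = 2
P = min(U, S) + 6  [with U=-1, S=2]  = 5
V = P - 2·U + 2  [with P=5, U=-1]  = 9
Without intervention: T = U - 1  [with U=-1]  = -2; S = 2·T + 3·U + 1  [with T=-2, U=-1]  = -6; P = min(U, S) + 6  [with U=-1, S=-6]  = 0; V = P - 2·U + 2  [with P=0, U=-1]  = 4.
Change = 9 − 4 = 5.

5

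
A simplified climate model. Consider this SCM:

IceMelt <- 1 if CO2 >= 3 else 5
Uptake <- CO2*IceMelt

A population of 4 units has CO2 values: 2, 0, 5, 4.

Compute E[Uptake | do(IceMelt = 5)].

The intervention sets IceMelt=5 in all 4 units regardless of CO2. Recomputing Uptake per unit gives 10, 0, 25, 20; average 13.75.

13.75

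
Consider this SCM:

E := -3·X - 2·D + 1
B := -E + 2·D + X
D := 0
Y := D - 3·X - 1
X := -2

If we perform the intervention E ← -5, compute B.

Intervening sets E = -5 and removes its equation (E := -3·X - 2·D + 1).
B = -E + 2·D + X  [with E=-5, D=0, X=-2]  = 3

3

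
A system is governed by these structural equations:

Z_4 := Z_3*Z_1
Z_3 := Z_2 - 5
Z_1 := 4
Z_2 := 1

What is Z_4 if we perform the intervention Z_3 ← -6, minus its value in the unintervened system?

The intervention breaks the incoming arrows to Z_3: Z_3 := Z_2 - 5 no longer applies, and Z_3 = -6.
Z_4 = Z_3*Z_1  [with Z_3=-6, Z_1=4]  = -24
Without intervention: Z_3 = Z_2 - 5  [with Z_2=1]  = -4; Z_4 = Z_3*Z_1  [with Z_3=-4, Z_1=4]  = -16.
Change = -24 − (-16) = -8.

-8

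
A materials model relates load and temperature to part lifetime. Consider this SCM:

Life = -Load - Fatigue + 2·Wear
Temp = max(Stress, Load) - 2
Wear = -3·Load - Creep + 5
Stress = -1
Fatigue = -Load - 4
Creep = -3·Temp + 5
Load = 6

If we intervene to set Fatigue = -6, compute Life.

Intervening sets Fatigue = -6 and removes its equation (Fatigue = -Load - 4).
Temp = max(Stress, Load) - 2  [with Stress=-1, Load=6]  = 4
Creep = -3·Temp + 5  [with Temp=4]  = -7
Wear = -3·Load - Creep + 5  [with Load=6, Creep=-7]  = -6
Life = -Load - Fatigue + 2·Wear  [with Load=6, Fatigue=-6, Wear=-6]  = -12

-12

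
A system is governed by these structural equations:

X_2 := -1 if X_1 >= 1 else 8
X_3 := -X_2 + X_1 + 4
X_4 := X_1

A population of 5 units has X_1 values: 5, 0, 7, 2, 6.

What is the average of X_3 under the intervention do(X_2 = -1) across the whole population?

9

Under do(X_2=-1), X_2's equation is replaced by X_2=-1 for every unit. Per-unit X_3: 10, 5, 12, 7, 11. Mean = 9.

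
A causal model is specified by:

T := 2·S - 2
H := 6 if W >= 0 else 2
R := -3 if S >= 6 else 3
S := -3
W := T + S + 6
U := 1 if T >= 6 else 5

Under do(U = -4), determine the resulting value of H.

2

do(U=-4) replaces the equation U := 1 if T >= 6 else 5 with the constant U = -4.
Since H is not a descendant of the intervened variable, it is unaffected.
T = 2·S - 2  [with S=-3]  = -8
W = T + S + 6  [with T=-8, S=-3]  = -5
H = 6 if W >= 0 else 2  [with W=-5]  = 2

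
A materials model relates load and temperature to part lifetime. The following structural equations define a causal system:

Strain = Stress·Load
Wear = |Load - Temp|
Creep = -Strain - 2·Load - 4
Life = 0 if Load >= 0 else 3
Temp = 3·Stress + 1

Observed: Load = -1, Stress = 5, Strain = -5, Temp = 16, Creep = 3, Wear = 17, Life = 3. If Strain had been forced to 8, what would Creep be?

-10

do(Strain=8) replaces the equation Strain = Stress·Load with the constant Strain = 8.
Creep = -Strain - 2·Load - 4  [with Strain=8, Load=-1]  = -10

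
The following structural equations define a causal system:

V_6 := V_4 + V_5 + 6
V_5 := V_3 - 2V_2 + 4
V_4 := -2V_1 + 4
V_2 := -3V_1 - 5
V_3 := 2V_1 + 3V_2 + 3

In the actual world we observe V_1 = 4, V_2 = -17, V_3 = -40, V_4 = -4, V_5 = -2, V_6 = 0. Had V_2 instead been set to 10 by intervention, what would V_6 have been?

Under do(V_2=10), the mechanism V_2 := -3V_1 - 5 is discarded; V_2 is fixed at 10.
V_3 = 2V_1 + 3V_2 + 3  [with V_1=4, V_2=10]  = 41
V_4 = -2V_1 + 4  [with V_1=4]  = -4
V_5 = V_3 - 2V_2 + 4  [with V_3=41, V_2=10]  = 25
V_6 = V_4 + V_5 + 6  [with V_4=-4, V_5=25]  = 27

27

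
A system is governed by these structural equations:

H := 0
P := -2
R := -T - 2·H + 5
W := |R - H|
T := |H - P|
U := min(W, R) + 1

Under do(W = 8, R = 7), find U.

Setting W = 8, R = 7 by intervention discards those variables' equations.
U = min(W, R) + 1  [with W=8, R=7]  = 8

8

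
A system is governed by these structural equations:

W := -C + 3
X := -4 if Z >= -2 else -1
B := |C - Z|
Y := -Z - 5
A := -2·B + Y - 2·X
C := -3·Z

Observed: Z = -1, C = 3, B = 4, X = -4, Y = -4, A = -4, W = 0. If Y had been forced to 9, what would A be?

The intervention breaks the incoming arrows to Y: Y := -Z - 5 no longer applies, and Y = 9.
C = -3·Z  [with Z=-1]  = 3
B = |C - Z|  [with C=3, Z=-1]  = 4
X = -4 if Z >= -2 else -1  [with Z=-1]  = -4
A = -2·B + Y - 2·X  [with B=4, Y=9, X=-4]  = 9

9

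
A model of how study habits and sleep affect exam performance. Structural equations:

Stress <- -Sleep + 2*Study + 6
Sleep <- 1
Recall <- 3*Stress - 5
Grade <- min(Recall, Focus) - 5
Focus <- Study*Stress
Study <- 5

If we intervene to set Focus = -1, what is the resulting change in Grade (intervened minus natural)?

-41

Under do(Focus=-1), the mechanism Focus <- Study*Stress is discarded; Focus is fixed at -1.
Stress = -Sleep + 2*Study + 6  [with Sleep=1, Study=5]  = 15
Recall = 3*Stress - 5  [with Stress=15]  = 40
Grade = min(Recall, Focus) - 5  [with Recall=40, Focus=-1]  = -6
Without intervention: Stress = -Sleep + 2*Study + 6  [with Sleep=1, Study=5]  = 15; Focus = Study*Stress  [with Study=5, Stress=15]  = 75; Recall = 3*Stress - 5  [with Stress=15]  = 40; Grade = min(Recall, Focus) - 5  [with Recall=40, Focus=75]  = 35.
Change = -6 − 35 = -41.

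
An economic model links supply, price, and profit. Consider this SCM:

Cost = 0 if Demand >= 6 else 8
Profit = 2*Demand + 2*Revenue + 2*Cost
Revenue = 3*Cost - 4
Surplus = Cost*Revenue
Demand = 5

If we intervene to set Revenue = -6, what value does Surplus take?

-48

do(Revenue=-6) replaces the equation Revenue = 3*Cost - 4 with the constant Revenue = -6.
Cost = 0 if Demand >= 6 else 8  [with Demand=5]  = 8
Surplus = Cost*Revenue  [with Cost=8, Revenue=-6]  = -48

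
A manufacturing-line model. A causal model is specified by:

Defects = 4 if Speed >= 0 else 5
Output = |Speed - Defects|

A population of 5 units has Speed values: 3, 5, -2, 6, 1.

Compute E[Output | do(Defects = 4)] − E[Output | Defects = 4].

do(Defects=4) breaks Defects's dependence on Speed. With Defects=4 fixed, Output across the units is 1, 1, 6, 2, 3, mean 2.6.
E[Output|Defects=4] averages over only the 4 units with Defects=4 (Speed = 3, 5, 6, 1): Output = 1, 1, 2, 3, mean 1.75.
Difference = 2.6 − 1.75 = 0.85.

0.85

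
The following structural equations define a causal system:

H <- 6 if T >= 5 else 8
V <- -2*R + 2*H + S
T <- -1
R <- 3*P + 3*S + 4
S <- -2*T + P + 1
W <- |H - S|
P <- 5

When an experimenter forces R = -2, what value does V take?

28

The intervention breaks the incoming arrows to R: R <- 3*P + 3*S + 4 no longer applies, and R = -2.
S = -2*T + P + 1  [with T=-1, P=5]  = 8
H = 6 if T >= 5 else 8  [with T=-1]  = 8
V = -2*R + 2*H + S  [with R=-2, H=8, S=8]  = 28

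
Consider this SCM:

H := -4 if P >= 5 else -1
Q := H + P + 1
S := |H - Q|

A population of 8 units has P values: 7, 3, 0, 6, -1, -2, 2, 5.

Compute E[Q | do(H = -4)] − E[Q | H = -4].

do(H=-4) breaks H's dependence on P. With H=-4 fixed, Q across the units is 4, 0, -3, 3, -4, -5, -1, 2, mean -0.5.
Observing H=-4 restricts to units where H's equation naturally yields -4: P ∈ {7, 6, 5}. In that subpopulation Q = 4, 3, 2, mean 3.
Difference = -0.5 − 3 = -3.5.

-3.5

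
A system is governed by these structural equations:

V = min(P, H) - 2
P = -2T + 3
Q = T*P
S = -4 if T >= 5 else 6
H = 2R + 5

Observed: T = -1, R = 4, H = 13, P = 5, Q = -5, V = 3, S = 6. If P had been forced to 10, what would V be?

Under do(P=10), the mechanism P = -2T + 3 is discarded; P is fixed at 10.
H = 2R + 5  [with R=4]  = 13
V = min(P, H) - 2  [with P=10, H=13]  = 8

8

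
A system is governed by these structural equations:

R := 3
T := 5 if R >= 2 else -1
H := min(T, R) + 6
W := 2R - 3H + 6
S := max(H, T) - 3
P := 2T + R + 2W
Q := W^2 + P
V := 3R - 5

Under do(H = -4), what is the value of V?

The intervention breaks the incoming arrows to H: H := min(T, R) + 6 no longer applies, and H = -4.
Since V is not a descendant of the intervened variable, it is unaffected.
V = 3R - 5  [with R=3]  = 4

4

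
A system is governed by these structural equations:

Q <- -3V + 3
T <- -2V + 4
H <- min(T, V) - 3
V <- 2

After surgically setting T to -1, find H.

-4

The intervention breaks the incoming arrows to T: T <- -2V + 4 no longer applies, and T = -1.
H = min(T, V) - 3  [with T=-1, V=2]  = -4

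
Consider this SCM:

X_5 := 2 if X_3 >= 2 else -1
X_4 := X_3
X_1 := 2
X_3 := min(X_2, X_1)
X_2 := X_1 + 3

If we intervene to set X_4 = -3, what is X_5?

Intervening sets X_4 = -3 and removes its equation (X_4 := X_3).
No directed path runs from X_4 to X_5, so X_5 keeps its natural value.
X_2 = X_1 + 3  [with X_1=2]  = 5
X_3 = min(X_2, X_1)  [with X_2=5, X_1=2]  = 2
X_5 = 2 if X_3 >= 2 else -1  [with X_3=2]  = 2

2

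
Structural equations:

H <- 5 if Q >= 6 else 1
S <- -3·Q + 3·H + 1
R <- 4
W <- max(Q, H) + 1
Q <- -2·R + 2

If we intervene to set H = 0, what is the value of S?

do(H=0) replaces the equation H <- 5 if Q >= 6 else 1 with the constant H = 0.
Q = -2·R + 2  [with R=4]  = -6
S = -3·Q + 3·H + 1  [with Q=-6, H=0]  = 19

19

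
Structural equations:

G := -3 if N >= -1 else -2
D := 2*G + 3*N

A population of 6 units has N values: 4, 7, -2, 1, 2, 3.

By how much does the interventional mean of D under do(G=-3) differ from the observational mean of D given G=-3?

The intervention sets G=-3 in all 6 units regardless of N. Recomputing D per unit gives 6, 15, -12, -3, 0, 3; average 1.5.
Observing G=-3 restricts to units where G's equation naturally yields -3: N ∈ {4, 7, 1, 2, 3}. In that subpopulation D = 6, 15, -3, 0, 3, mean 4.2.
Difference = 1.5 − 4.2 = -2.7.

-2.7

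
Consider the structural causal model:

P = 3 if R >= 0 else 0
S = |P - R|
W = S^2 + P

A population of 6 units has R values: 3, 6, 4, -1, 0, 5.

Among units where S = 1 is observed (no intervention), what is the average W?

2.5

Conditioning on S=1 selects the 2 unit(s) with R ∈ {4, -1}. Their W values: 4, 1. Mean = 2.5.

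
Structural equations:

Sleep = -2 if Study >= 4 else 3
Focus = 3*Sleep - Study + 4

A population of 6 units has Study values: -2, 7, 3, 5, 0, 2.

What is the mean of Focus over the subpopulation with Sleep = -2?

-8

Conditioning on Sleep=-2 selects the 2 unit(s) with Study ∈ {7, 5}. Their Focus values: -9, -7. Mean = -8.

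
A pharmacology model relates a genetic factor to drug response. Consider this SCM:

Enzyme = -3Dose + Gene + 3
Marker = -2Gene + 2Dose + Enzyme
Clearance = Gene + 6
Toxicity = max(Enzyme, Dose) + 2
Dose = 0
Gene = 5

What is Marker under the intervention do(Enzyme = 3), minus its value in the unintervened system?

The intervention breaks the incoming arrows to Enzyme: Enzyme = -3Dose + Gene + 3 no longer applies, and Enzyme = 3.
Marker = -2Gene + 2Dose + Enzyme  [with Gene=5, Dose=0, Enzyme=3]  = -7
Without intervention: Enzyme = -3Dose + Gene + 3  [with Dose=0, Gene=5]  = 8; Marker = -2Gene + 2Dose + Enzyme  [with Gene=5, Dose=0, Enzyme=8]  = -2.
Change = -7 − (-2) = -5.

-5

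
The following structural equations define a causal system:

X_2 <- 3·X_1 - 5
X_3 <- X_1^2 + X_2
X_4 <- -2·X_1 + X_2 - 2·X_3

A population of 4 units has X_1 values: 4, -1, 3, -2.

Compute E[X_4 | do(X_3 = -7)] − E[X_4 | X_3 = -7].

2.5

do(X_3=-7) breaks X_3's dependence on X_1. With X_3=-7 fixed, X_4 across the units is 13, 8, 12, 7, mean 10.
Conditioning on X_3=-7 selects the 2 unit(s) with X_1 ∈ {-1, -2}. Their X_4 values: 8, 7. Mean = 7.5.
Difference = 10 − 7.5 = 2.5.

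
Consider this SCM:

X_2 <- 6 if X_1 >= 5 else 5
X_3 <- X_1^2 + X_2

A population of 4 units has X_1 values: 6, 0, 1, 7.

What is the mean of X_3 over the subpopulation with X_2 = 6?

E[X_3|X_2=6] averages over only the 2 units with X_2=6 (X_1 = 6, 7): X_3 = 42, 55, mean 48.5.

48.5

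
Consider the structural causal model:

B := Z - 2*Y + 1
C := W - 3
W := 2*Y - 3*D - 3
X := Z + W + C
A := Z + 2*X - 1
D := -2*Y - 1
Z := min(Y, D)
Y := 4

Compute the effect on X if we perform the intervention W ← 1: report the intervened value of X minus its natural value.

The intervention breaks the incoming arrows to W: W := 2*Y - 3*D - 3 no longer applies, and W = 1.
D = -2*Y - 1  [with Y=4]  = -9
Z = min(Y, D)  [with Y=4, D=-9]  = -9
C = W - 3  [with W=1]  = -2
X = Z + W + C  [with Z=-9, W=1, C=-2]  = -10
Without intervention: D = -2*Y - 1  [with Y=4]  = -9; W = 2*Y - 3*D - 3  [with Y=4, D=-9]  = 32; Z = min(Y, D)  [with Y=4, D=-9]  = -9; C = W - 3  [with W=32]  = 29; X = Z + W + C  [with Z=-9, W=32, C=29]  = 52.
Change = -10 − 52 = -62.

-62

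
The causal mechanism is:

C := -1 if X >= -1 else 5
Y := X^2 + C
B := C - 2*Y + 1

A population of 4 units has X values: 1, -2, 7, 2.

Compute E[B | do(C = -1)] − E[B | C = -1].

7

Every unit gets C=-1 under the intervention. B values become 0, -6, -96, -6; E[B|do(C=-1)] = -27.
Observing C=-1 restricts to units where C's equation naturally yields -1: X ∈ {1, 7, 2}. In that subpopulation B = 0, -96, -6, mean -34.
Difference = -27 − (-34) = 7.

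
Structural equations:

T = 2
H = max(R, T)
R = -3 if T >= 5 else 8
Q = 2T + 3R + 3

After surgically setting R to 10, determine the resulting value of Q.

The intervention breaks the incoming arrows to R: R = -3 if T >= 5 else 8 no longer applies, and R = 10.
Q = 2T + 3R + 3  [with T=2, R=10]  = 37

37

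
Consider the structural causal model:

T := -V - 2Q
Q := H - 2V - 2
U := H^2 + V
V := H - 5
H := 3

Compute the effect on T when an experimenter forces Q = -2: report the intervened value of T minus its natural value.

14

Intervening sets Q = -2 and removes its equation (Q := H - 2V - 2).
V = H - 5  [with H=3]  = -2
T = -V - 2Q  [with V=-2, Q=-2]  = 6
Without intervention: V = H - 5  [with H=3]  = -2; Q = H - 2V - 2  [with H=3, V=-2]  = 5; T = -V - 2Q  [with V=-2, Q=5]  = -8.
Change = 6 − (-8) = 14.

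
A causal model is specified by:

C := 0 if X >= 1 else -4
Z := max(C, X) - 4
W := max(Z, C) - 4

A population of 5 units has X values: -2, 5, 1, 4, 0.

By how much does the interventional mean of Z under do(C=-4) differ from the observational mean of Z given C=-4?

2.6

The intervention sets C=-4 in all 5 units regardless of X. Recomputing Z per unit gives -6, 1, -3, 0, -4; average -2.4.
E[Z|C=-4] averages over only the 2 units with C=-4 (X = -2, 0): Z = -6, -4, mean -5.
Difference = -2.4 − (-5) = 2.6.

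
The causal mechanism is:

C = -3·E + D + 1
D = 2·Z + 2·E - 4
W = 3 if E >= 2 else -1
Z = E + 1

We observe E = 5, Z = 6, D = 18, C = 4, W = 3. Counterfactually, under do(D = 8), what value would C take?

-6

The intervention breaks the incoming arrows to D: D = 2·Z + 2·E - 4 no longer applies, and D = 8.
C = -3·E + D + 1  [with E=5, D=8]  = -6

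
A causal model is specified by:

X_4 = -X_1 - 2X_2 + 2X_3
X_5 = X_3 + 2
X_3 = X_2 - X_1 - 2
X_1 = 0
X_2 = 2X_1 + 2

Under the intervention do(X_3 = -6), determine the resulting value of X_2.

Under do(X_3=-6), the mechanism X_3 = X_2 - X_1 - 2 is discarded; X_3 is fixed at -6.
Since X_2 is not a descendant of the intervened variable, it is unaffected.
X_2 = 2X_1 + 2  [with X_1=0]  = 2

2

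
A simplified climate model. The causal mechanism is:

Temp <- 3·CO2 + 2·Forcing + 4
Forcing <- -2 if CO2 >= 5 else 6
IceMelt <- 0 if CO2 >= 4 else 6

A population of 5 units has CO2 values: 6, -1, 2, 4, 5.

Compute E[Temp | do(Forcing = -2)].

9.6

Under do(Forcing=-2), Forcing's equation is replaced by Forcing=-2 for every unit. Per-unit Temp: 18, -3, 6, 12, 15. Mean = 9.6.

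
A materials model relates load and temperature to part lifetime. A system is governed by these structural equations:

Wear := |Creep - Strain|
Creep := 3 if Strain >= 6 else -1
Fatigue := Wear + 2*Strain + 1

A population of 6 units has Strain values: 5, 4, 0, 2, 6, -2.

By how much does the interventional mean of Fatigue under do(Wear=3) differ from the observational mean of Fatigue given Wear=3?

-3

Every unit gets Wear=3 under the intervention. Fatigue values become 14, 12, 4, 8, 16, 0; E[Fatigue|do(Wear=3)] = 9.
Observing Wear=3 restricts to units where Wear's equation naturally yields 3: Strain ∈ {2, 6}. In that subpopulation Fatigue = 8, 16, mean 12.
Difference = 9 − 12 = -3.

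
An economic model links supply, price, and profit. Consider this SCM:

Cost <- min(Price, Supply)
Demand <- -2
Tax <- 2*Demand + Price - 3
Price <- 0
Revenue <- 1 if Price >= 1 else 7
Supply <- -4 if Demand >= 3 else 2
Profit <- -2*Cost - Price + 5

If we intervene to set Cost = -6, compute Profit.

17

The intervention breaks the incoming arrows to Cost: Cost <- min(Price, Supply) no longer applies, and Cost = -6.
Profit = -2*Cost - Price + 5  [with Cost=-6, Price=0]  = 17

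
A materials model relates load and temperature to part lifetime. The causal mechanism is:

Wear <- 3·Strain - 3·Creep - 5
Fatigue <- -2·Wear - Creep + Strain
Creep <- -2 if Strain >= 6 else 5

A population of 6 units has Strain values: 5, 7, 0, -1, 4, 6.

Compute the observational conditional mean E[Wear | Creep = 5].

-14

E[Wear|Creep=5] averages over only the 4 units with Creep=5 (Strain = 5, 0, -1, 4): Wear = -5, -20, -23, -8, mean -14.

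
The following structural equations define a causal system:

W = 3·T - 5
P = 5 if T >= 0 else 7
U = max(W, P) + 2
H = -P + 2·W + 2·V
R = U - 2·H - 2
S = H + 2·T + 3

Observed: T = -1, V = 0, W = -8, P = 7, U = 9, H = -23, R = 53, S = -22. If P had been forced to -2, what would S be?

do(P=-2) replaces the equation P = 5 if T >= 0 else 7 with the constant P = -2.
W = 3·T - 5  [with T=-1]  = -8
H = -P + 2·W + 2·V  [with P=-2, W=-8, V=0]  = -14
S = H + 2·T + 3  [with H=-14, T=-1]  = -13

-13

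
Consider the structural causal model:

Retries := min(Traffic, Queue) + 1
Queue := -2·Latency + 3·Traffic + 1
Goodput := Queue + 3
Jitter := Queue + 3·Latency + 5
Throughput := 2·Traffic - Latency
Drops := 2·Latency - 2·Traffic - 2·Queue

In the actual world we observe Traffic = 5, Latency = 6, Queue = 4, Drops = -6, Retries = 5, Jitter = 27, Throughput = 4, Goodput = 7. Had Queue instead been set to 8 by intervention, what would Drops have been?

The intervention breaks the incoming arrows to Queue: Queue := -2·Latency + 3·Traffic + 1 no longer applies, and Queue = 8.
Drops = 2·Latency - 2·Traffic - 2·Queue  [with Latency=6, Traffic=5, Queue=8]  = -14

-14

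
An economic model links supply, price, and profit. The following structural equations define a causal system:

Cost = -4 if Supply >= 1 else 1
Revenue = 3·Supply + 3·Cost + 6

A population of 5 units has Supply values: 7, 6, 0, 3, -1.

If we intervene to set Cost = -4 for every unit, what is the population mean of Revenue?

3

Under do(Cost=-4), Cost's equation is replaced by Cost=-4 for every unit. Per-unit Revenue: 15, 12, -6, 3, -9. Mean = 3.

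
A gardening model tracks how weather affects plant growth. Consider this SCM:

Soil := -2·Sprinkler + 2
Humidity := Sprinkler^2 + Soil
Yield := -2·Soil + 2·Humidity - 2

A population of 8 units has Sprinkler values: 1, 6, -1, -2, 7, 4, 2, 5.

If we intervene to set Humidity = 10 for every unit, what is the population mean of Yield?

25

Every unit gets Humidity=10 under the intervention. Yield values become 18, 38, 10, 6, 42, 30, 22, 34; E[Yield|do(Humidity=10)] = 25.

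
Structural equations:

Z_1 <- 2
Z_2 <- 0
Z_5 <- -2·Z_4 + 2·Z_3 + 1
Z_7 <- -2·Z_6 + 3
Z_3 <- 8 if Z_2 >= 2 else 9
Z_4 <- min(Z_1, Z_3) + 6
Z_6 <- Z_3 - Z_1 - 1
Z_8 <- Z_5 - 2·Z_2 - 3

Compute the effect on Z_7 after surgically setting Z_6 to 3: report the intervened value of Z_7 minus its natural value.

Intervening sets Z_6 = 3 and removes its equation (Z_6 <- Z_3 - Z_1 - 1).
Z_7 = -2·Z_6 + 3  [with Z_6=3]  = -3
Without intervention: Z_3 = 8 if Z_2 >= 2 else 9  [with Z_2=0]  = 9; Z_6 = Z_3 - Z_1 - 1  [with Z_3=9, Z_1=2]  = 6; Z_7 = -2·Z_6 + 3  [with Z_6=6]  = -9.
Change = -3 − (-9) = 6.

6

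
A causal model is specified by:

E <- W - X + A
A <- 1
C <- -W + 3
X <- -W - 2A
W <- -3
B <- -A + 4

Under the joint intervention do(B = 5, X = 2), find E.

Under do(B = 5, X = 2), each intervened variable's structural equation is replaced by its fixed value.
E = W - X + A  [with W=-3, X=2, A=1]  = -4

-4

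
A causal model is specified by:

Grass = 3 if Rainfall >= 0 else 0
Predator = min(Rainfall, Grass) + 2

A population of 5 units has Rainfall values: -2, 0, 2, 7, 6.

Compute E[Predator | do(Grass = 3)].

Under do(Grass=3), Grass's equation is replaced by Grass=3 for every unit. Per-unit Predator: 0, 2, 4, 5, 5. Mean = 3.2.

3.2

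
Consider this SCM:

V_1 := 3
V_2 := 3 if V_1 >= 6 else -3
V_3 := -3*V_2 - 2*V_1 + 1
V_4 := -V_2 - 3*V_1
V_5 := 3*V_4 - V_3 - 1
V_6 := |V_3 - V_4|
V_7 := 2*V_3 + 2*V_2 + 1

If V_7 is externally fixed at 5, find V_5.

The intervention breaks the incoming arrows to V_7: V_7 := 2*V_3 + 2*V_2 + 1 no longer applies, and V_7 = 5.
V_5 is not downstream of the intervention, so its value is determined by the original equations.
V_2 = 3 if V_1 >= 6 else -3  [with V_1=3]  = -3
V_3 = -3*V_2 - 2*V_1 + 1  [with V_2=-3, V_1=3]  = 4
V_4 = -V_2 - 3*V_1  [with V_2=-3, V_1=3]  = -6
V_5 = 3*V_4 - V_3 - 1  [with V_4=-6, V_3=4]  = -23

-23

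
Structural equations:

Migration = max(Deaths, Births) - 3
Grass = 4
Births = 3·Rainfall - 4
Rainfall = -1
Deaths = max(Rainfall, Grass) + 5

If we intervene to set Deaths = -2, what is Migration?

-5

Intervening sets Deaths = -2 and removes its equation (Deaths = max(Rainfall, Grass) + 5).
Births = 3·Rainfall - 4  [with Rainfall=-1]  = -7
Migration = max(Deaths, Births) - 3  [with Deaths=-2, Births=-7]  = -5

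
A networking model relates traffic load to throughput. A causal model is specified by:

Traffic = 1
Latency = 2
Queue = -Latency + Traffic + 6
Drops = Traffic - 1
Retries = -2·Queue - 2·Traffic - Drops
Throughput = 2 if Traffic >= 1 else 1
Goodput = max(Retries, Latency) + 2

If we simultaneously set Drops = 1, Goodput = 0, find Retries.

Setting Drops = 1, Goodput = 0 by intervention discards those variables' equations.
Queue = -Latency + Traffic + 6  [with Latency=2, Traffic=1]  = 5
Retries = -2·Queue - 2·Traffic - Drops  [with Queue=5, Traffic=1, Drops=1]  = -13

-13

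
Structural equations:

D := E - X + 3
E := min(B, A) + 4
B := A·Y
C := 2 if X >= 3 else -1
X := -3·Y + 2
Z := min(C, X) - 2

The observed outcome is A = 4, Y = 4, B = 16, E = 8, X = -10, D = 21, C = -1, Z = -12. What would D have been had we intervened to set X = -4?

The intervention breaks the incoming arrows to X: X := -3·Y + 2 no longer applies, and X = -4.
B = A·Y  [with A=4, Y=4]  = 16
E = min(B, A) + 4  [with B=16, A=4]  = 8
D = E - X + 3  [with E=8, X=-4]  = 15

15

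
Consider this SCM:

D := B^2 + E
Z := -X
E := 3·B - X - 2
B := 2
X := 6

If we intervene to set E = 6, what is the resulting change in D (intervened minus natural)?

do(E=6) replaces the equation E := 3·B - X - 2 with the constant E = 6.
D = B^2 + E  [with B=2, E=6]  = 10
Without intervention: E = 3·B - X - 2  [with B=2, X=6]  = -2; D = B^2 + E  [with B=2, E=-2]  = 2.
Change = 10 − 2 = 8.

8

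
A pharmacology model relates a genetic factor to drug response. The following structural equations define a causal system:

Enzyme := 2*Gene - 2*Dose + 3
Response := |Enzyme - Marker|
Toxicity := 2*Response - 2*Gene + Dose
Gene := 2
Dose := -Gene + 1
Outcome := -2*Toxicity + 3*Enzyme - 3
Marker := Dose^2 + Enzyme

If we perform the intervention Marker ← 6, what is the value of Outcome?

The intervention breaks the incoming arrows to Marker: Marker := Dose^2 + Enzyme no longer applies, and Marker = 6.
Dose = -Gene + 1  [with Gene=2]  = -1
Enzyme = 2*Gene - 2*Dose + 3  [with Gene=2, Dose=-1]  = 9
Response = |Enzyme - Marker|  [with Enzyme=9, Marker=6]  = 3
Toxicity = 2*Response - 2*Gene + Dose  [with Response=3, Gene=2, Dose=-1]  = 1
Outcome = -2*Toxicity + 3*Enzyme - 3  [with Toxicity=1, Enzyme=9]  = 22

22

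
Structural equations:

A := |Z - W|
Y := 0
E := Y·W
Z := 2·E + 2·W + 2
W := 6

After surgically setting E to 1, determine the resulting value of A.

10

do(E=1) replaces the equation E := Y·W with the constant E = 1.
Z = 2·E + 2·W + 2  [with E=1, W=6]  = 16
A = |Z - W|  [with Z=16, W=6]  = 10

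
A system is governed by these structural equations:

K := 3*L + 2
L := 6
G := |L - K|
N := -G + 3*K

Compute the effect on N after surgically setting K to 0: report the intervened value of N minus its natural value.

-52

Under do(K=0), the mechanism K := 3*L + 2 is discarded; K is fixed at 0.
G = |L - K|  [with L=6, K=0]  = 6
N = -G + 3*K  [with G=6, K=0]  = -6
Without intervention: K = 3*L + 2  [with L=6]  = 20; G = |L - K|  [with L=6, K=20]  = 14; N = -G + 3*K  [with G=14, K=20]  = 46.
Change = -6 − 46 = -52.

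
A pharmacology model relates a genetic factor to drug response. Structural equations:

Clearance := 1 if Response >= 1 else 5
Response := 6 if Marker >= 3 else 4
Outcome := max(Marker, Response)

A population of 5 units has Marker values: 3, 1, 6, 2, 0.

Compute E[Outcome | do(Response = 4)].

Under do(Response=4), Response's equation is replaced by Response=4 for every unit. Per-unit Outcome: 4, 4, 6, 4, 4. Mean = 4.4.

4.4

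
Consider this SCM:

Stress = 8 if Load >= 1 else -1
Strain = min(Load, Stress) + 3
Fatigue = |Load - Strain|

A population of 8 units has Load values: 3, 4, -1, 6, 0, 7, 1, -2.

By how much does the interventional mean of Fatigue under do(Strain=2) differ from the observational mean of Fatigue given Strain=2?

0.25

The intervention sets Strain=2 in all 8 units regardless of Load. Recomputing Fatigue per unit gives 1, 2, 3, 4, 2, 5, 1, 4; average 2.75.
Conditioning on Strain=2 selects the 2 unit(s) with Load ∈ {-1, 0}. Their Fatigue values: 3, 2. Mean = 2.5.
Difference = 2.75 − 2.5 = 0.25.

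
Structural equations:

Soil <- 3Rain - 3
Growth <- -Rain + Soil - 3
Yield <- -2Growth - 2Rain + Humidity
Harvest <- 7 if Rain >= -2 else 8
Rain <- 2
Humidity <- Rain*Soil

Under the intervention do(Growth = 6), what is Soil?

Under do(Growth=6), the mechanism Growth <- -Rain + Soil - 3 is discarded; Growth is fixed at 6.
Since Soil is not a descendant of the intervened variable, it is unaffected.
Soil = 3Rain - 3  [with Rain=2]  = 3

3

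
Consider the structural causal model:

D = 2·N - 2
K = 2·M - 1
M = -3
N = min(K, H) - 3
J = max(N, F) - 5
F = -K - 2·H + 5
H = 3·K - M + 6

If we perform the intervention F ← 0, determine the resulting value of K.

Under do(F=0), the mechanism F = -K - 2·H + 5 is discarded; F is fixed at 0.
No directed path runs from F to K, so K keeps its natural value.
K = 2·M - 1  [with M=-3]  = -7

-7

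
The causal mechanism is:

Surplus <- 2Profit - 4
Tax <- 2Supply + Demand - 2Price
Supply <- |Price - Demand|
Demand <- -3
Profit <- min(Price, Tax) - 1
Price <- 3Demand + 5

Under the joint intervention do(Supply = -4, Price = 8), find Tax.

-27

The joint intervention fixes Supply = -4, Price = 8, removing each variable's own equation.
Tax = 2Supply + Demand - 2Price  [with Supply=-4, Demand=-3, Price=8]  = -27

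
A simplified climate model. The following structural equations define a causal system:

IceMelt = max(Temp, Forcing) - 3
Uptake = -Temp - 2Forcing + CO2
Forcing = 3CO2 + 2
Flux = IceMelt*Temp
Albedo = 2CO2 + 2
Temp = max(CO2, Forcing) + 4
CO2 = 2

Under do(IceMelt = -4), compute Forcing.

The intervention breaks the incoming arrows to IceMelt: IceMelt = max(Temp, Forcing) - 3 no longer applies, and IceMelt = -4.
Since Forcing is not a descendant of the intervened variable, it is unaffected.
Forcing = 3CO2 + 2  [with CO2=2]  = 8

8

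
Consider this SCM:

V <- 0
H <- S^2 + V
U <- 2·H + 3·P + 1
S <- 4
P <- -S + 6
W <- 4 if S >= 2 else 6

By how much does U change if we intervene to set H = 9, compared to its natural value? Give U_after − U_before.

-14

The intervention breaks the incoming arrows to H: H <- S^2 + V no longer applies, and H = 9.
P = -S + 6  [with S=4]  = 2
U = 2·H + 3·P + 1  [with H=9, P=2]  = 25
Without intervention: H = S^2 + V  [with S=4, V=0]  = 16; P = -S + 6  [with S=4]  = 2; U = 2·H + 3·P + 1  [with H=16, P=2]  = 39.
Change = 25 − 39 = -14.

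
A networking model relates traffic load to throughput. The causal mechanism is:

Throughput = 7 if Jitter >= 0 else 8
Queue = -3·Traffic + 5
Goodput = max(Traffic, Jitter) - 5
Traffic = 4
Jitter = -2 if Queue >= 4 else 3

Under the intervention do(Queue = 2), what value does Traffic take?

4

Under do(Queue=2), the mechanism Queue = -3·Traffic + 5 is discarded; Queue is fixed at 2.
Traffic is not downstream of the intervention, so its value is determined by the original equations.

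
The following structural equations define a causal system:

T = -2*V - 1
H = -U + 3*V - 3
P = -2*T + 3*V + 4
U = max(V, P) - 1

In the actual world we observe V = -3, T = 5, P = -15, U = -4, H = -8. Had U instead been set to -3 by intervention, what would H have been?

Intervening sets U = -3 and removes its equation (U = max(V, P) - 1).
H = -U + 3*V - 3  [with U=-3, V=-3]  = -9

-9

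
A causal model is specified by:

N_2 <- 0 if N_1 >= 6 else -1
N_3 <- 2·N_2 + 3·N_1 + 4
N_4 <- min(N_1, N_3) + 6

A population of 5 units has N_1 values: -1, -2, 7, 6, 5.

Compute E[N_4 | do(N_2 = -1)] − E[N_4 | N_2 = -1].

2.6

The intervention sets N_2=-1 in all 5 units regardless of N_1. Recomputing N_4 per unit gives 5, 2, 13, 12, 11; average 8.6.
Observing N_2=-1 restricts to units where N_2's equation naturally yields -1: N_1 ∈ {-1, -2, 5}. In that subpopulation N_4 = 5, 2, 11, mean 6.
Difference = 8.6 − 6 = 2.6.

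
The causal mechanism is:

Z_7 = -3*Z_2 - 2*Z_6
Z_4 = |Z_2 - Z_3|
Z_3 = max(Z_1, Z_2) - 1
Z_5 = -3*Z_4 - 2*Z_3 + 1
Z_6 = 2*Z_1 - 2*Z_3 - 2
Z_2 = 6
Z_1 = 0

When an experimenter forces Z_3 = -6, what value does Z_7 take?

-38

The intervention breaks the incoming arrows to Z_3: Z_3 = max(Z_1, Z_2) - 1 no longer applies, and Z_3 = -6.
Z_6 = 2*Z_1 - 2*Z_3 - 2  [with Z_1=0, Z_3=-6]  = 10
Z_7 = -3*Z_2 - 2*Z_6  [with Z_2=6, Z_6=10]  = -38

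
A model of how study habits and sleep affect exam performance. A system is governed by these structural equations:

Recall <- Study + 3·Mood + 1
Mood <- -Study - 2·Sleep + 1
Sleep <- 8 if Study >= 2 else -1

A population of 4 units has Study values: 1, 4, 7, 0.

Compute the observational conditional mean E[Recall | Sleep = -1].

9

E[Recall|Sleep=-1] averages over only the 2 units with Sleep=-1 (Study = 1, 0): Recall = 8, 10, mean 9.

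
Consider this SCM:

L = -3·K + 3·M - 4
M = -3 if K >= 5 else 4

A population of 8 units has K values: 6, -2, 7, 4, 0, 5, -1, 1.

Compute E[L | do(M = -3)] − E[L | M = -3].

10.5

Every unit gets M=-3 under the intervention. L values become -31, -7, -34, -25, -13, -28, -10, -16; E[L|do(M=-3)] = -20.5.
Observing M=-3 restricts to units where M's equation naturally yields -3: K ∈ {6, 7, 5}. In that subpopulation L = -31, -34, -28, mean -31.
Difference = -20.5 − (-31) = 10.5.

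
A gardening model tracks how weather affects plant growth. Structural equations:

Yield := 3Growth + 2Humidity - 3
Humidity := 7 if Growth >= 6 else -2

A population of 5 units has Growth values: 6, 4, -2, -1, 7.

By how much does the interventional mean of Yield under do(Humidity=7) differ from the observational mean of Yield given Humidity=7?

Every unit gets Humidity=7 under the intervention. Yield values become 29, 23, 5, 8, 32; E[Yield|do(Humidity=7)] = 19.4.
E[Yield|Humidity=7] averages over only the 2 units with Humidity=7 (Growth = 6, 7): Yield = 29, 32, mean 30.5.
Difference = 19.4 − 30.5 = -11.1.

-11.1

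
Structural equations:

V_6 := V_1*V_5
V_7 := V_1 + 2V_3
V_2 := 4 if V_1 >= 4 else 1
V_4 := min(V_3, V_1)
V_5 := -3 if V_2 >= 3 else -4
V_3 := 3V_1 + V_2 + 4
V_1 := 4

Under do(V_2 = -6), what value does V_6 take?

Under do(V_2=-6), the mechanism V_2 := 4 if V_1 >= 4 else 1 is discarded; V_2 is fixed at -6.
V_5 = -3 if V_2 >= 3 else -4  [with V_2=-6]  = -4
V_6 = V_1*V_5  [with V_1=4, V_5=-4]  = -16

-16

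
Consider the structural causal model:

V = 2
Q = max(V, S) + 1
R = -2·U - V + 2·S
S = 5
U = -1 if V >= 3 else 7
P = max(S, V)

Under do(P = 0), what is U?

Under do(P=0), the mechanism P = max(S, V) is discarded; P is fixed at 0.
Since U is not a descendant of the intervened variable, it is unaffected.
U = -1 if V >= 3 else 7  [with V=2]  = 7

7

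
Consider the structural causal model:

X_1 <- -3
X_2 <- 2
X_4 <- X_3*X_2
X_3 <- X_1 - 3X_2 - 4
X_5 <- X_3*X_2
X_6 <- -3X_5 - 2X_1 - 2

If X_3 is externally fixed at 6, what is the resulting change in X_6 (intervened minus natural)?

The intervention breaks the incoming arrows to X_3: X_3 <- X_1 - 3X_2 - 4 no longer applies, and X_3 = 6.
X_5 = X_3*X_2  [with X_3=6, X_2=2]  = 12
X_6 = -3X_5 - 2X_1 - 2  [with X_5=12, X_1=-3]  = -32
Without intervention: X_3 = X_1 - 3X_2 - 4  [with X_1=-3, X_2=2]  = -13; X_5 = X_3*X_2  [with X_3=-13, X_2=2]  = -26; X_6 = -3X_5 - 2X_1 - 2  [with X_5=-26, X_1=-3]  = 82.
Change = -32 − 82 = -114.

-114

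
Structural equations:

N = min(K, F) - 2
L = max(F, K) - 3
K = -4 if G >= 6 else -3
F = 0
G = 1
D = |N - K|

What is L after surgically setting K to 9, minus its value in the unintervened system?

The intervention breaks the incoming arrows to K: K = -4 if G >= 6 else -3 no longer applies, and K = 9.
L = max(F, K) - 3  [with F=0, K=9]  = 6
Without intervention: K = -4 if G >= 6 else -3  [with G=1]  = -3; L = max(F, K) - 3  [with F=0, K=-3]  = -3.
Change = 6 − (-3) = 9.

9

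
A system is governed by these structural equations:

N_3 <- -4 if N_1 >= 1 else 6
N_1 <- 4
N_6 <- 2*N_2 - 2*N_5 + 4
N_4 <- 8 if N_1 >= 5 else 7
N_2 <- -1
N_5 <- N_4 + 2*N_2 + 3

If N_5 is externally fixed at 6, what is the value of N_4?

The intervention breaks the incoming arrows to N_5: N_5 <- N_4 + 2*N_2 + 3 no longer applies, and N_5 = 6.
Since N_4 is not a descendant of the intervened variable, it is unaffected.
N_4 = 8 if N_1 >= 5 else 7  [with N_1=4]  = 7

7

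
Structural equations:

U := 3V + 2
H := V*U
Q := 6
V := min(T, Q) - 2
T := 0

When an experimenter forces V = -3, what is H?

21

do(V=-3) replaces the equation V := min(T, Q) - 2 with the constant V = -3.
U = 3V + 2  [with V=-3]  = -7
H = V*U  [with V=-3, U=-7]  = 21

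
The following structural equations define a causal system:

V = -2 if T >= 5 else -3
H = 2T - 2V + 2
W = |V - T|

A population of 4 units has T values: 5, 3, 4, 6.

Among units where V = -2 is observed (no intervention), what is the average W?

7.5

Observing V=-2 restricts to units where V's equation naturally yields -2: T ∈ {5, 6}. In that subpopulation W = 7, 8, mean 7.5.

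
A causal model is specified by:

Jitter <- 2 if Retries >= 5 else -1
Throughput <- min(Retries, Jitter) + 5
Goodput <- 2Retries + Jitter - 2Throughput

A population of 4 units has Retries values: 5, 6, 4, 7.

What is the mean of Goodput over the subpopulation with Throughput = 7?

E[Goodput|Throughput=7] averages over only the 3 units with Throughput=7 (Retries = 5, 6, 7): Goodput = -2, 0, 2, mean 0.

0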